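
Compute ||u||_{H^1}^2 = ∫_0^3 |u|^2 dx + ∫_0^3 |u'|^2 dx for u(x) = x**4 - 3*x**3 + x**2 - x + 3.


||u||_{H^1}^2 = 7779/28

The H^1 norm (squared) on an interval (0, L) is
  ||u||_{H^1}^2 = ∫_0^L u(x)^2 dx + ∫_0^L u'(x)^2 dx.
Compute u'(x) = 4*x**3 - 9*x**2 + 2*x - 1.
Then u(x)^2 = x**8 - 6*x**7 + 11*x**6 - 8*x**5 + 13*x**4 - 20*x**3 + 7*x**2 - 6*x + 9 and u'(x)^2 = 16*x**6 - 72*x**5 + 97*x**4 - 44*x**3 + 22*x**2 - 4*x + 1.
Integrate each monomial from 0 to 3 using ∫_0^3 c·x^n dx = c·3^(n+1)/(n+1):
  ∫_0^3 u(x)^2 dx = ∫_0^3 (x^8 - 6*x^7 + 11*x^6 - 8*x^5 + 13*x^4 - 20*x^3 + 7*x^2 - 6*x + 9) dx. Term by term:
    ∫_0^3 x^8 dx = 2187;  ∫_0^3 -6*x^7 dx = -19683/4;  ∫_0^3 11*x^6 dx = 24057/7;
    ∫_0^3 -8*x^5 dx = -972;  ∫_0^3 13*x^4 dx = 3159/5;  ∫_0^3 -20*x^3 dx = -405;
    ∫_0^3 7*x^2 dx = 63;  ∫_0^3 -6*x dx = -27;  ∫_0^3 9 dx = 27.
  Sum: 2187 − 19683/4 + 24057/7 − 972 + 3159/5 − 405 + 63 − 27 + 27 = 2907/140.
  ∫_0^3 u'(x)^2 dx = ∫_0^3 (16*x^6 - 72*x^5 + 97*x^4 - 44*x^3 + 22*x^2 - 4*x + 1) dx. Term by term:
    ∫_0^3 16*x^6 dx = 34992/7;  ∫_0^3 -72*x^5 dx = -8748;  ∫_0^3 97*x^4 dx = 23571/5;
    ∫_0^3 -44*x^3 dx = -891;  ∫_0^3 22*x^2 dx = 198;  ∫_0^3 -4*x dx = -18;
    ∫_0^3 1 dx = 3.
  Sum: 34992/7 − 8748 + 23571/5 − 891 + 198 − 18 + 3 = 8997/35.
Adding: ||u||_{H^1}^2 = 2907/140 + 8997/35 = 7779/28.


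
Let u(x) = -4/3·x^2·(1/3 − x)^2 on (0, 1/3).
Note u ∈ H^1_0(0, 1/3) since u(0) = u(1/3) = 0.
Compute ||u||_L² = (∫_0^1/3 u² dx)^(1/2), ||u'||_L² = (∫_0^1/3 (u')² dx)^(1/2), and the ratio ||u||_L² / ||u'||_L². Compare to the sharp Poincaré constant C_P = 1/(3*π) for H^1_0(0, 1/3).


||u||_L² / ||u'||_L² = sqrt(3)/18 < C_P = 1/(3*π).

u(x) = -4/3·x^2·(1/3 − x)^2, so u'(x) = 8*x*(-18*x^2 + 9*x - 1)/27.
u(x) = -4/3·x^2·(1/3 − x)^2 vanishes at x = 0 and x = 1/3, so u ∈ H^1_0(0, 1/3). Differentiate via the product rule and integrate the resulting polynomials term by term.
  ∫_0^1/3 u² dx = ∫_0^1/3 (16*x^8/9 - 64*x^7/27 + 32*x^6/27 - 64*x^5/243 + 16*x^4/729) dx. Term by term:
    ∫_0^1/3 16*x^8/9 dx = 16/1594323;  ∫_0^1/3 -64*x^7/27 dx = -8/177147;  ∫_0^1/3 32*x^6/27 dx = 32/413343;
    ∫_0^1/3 -64*x^5/243 dx = -32/531441;  ∫_0^1/3 16*x^4/729 dx = 16/885735.
  Sum: 16/1594323 − 8/177147 + 32/413343 − 32/531441 + 16/885735 = 8/55801305.
  ∫_0^1/3 (u')² dx = ∫_0^1/3 (256*x^6/9 - 256*x^5/9 + 832*x^4/81 - 128*x^3/81 + 64*x^2/729) dx. Term by term:
    ∫_0^1/3 256*x^6/9 dx = 256/137781;  ∫_0^1/3 -256*x^5/9 dx = -128/19683;  ∫_0^1/3 832*x^4/81 dx = 832/98415;
    ∫_0^1/3 -128*x^3/81 dx = -32/6561;  ∫_0^1/3 64*x^2/729 dx = 64/59049.
  Sum: 256/137781 − 128/19683 + 832/98415 − 32/6561 + 64/59049 = 32/2066715.
∫_0^1/3 u² dx = 8/55801305, so ||u||_L² = 2*sqrt(210)/76545.
∫_0^1/3 (u')² dx = 32/2066715, so ||u'||_L² = 4*sqrt(70)/8505.
Ratio ||u||_L² / ||u'||_L² = sqrt(3)/18.
Sharp Poincaré constant on H^1_0(0, 1/3) is C_P = L/π = 1/(3*π), achieved by sin(3*π·x).
A polynomial bump cannot attain the sharp Poincaré constant (only the first sine eigenfunction does), so the ratio is strictly less than C_P, consistent with ||u||_L² ≤ C_P ||u'||_L².


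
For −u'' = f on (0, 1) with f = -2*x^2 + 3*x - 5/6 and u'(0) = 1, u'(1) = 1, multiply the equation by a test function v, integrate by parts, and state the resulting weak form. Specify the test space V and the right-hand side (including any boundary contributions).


V = H^1(0, 1) (v unrestricted at boundary; u is determined up to an additive constant); weak form: ∫_0^1 u'v' dx = ∫_0^1 (-2*x^2 + 3*x - 5/6) v dx + v(1) − v(0) for all v ∈ V.

Multiply both sides by a test function v and integrate from 0 to 1:
  ∫_0^1 −u''(x) v(x) dx = ∫_0^1 f(x) v(x) dx.
Integrate the LHS by parts once:
  ∫_0^1 −u'' v dx = −[u'(x) v(x)]_0^1 + ∫_0^1 u'(x) v'(x) dx.
Thus ∫_0^1 u'(x) v'(x) dx = ∫_0^1 f(x) v(x) dx + [u'(x) v(x)]_0^1.
Choose V so that boundary terms are either known or forced to vanish.
u has inhomogeneous Neumann u'(0) = 1, u'(1) = 1. [u' v]_0^1 = (1)·v(1) − (1)·v(0) = v(1) − v(0). Take V = H^1(0, 1); boundary term becomes part of RHS.
Weak formulation: find u (satisfying any essential BC) such that ∫_0^1 u'(x) v'(x) dx = ∫_0^1 f v dx + v(1) − v(0) for all v ∈ V (Neumann data are natural BCs: they enter the RHS as boundary terms).
Substituting f(x) = -2*x^2 + 3*x - 5/6, the right-hand side is ∫_0^1 (-2*x^2 + 3*x - 5/6) v dx + v(1) − v(0).
Compatibility check (pure Neumann): taking v ≡ 1 ∈ V gives 0 = ∫_0^1 f dx + (1) − (1), i.e. ∫_0^1 f dx must equal u'(0) − u'(1) = 0. Indeed ∫_0^1 (-2*x^2 + 3*x - 5/6) dx = 0, so the data are compatible. The solution is then unique only up to an additive constant (fix it e.g. by requiring ∫_0^1 u dx = 0).


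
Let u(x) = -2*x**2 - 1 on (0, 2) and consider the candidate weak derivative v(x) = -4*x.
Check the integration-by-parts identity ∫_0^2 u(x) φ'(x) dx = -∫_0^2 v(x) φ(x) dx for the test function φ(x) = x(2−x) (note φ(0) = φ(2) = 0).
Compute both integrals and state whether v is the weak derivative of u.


LHS = 16/3, RHS = 16/3. Yes, v = u' weakly.

u(x) = -2*x**2 - 1, classical derivative u'(x) = -4*x.
φ(x) = x(2−x), so φ'(x) = 2 - 2*x.
Note φ(0) = φ(2) = 0, so the boundary term u·φ vanishes.
LHS = ∫_0^2 u(x) φ'(x) dx = ∫_0^2 (4*x^3 - 4*x^2 + 2*x - 2) dx. Term by term:
  ∫_0^2 4*x^3 dx = 16;  ∫_0^2 -4*x^2 dx = -32/3;  ∫_0^2 2*x dx = 4;
  ∫_0^2 -2 dx = -4.
Sum: 16 − 32/3 + 4 − 4 = 16/3.
So LHS = 16/3.
∫_0^2 v(x) φ(x) dx = ∫_0^2 (4*x^3 - 8*x^2) dx. Term by term:
  ∫_0^2 4*x^3 dx = 16;  ∫_0^2 -8*x^2 dx = -64/3.
Sum: 16 − 64/3 = -16/3.
So RHS = -∫_0^2 v(x) φ(x) dx = 16/3.
LHS = RHS, so the identity holds for this test φ.
Moreover u is smooth here and v(x) = u'(x) = -4*x pointwise, so the identity holds for every test function. Hence v is the weak derivative of u.


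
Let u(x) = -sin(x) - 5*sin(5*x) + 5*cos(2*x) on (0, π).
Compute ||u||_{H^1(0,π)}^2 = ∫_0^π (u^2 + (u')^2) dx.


||u||_{H^1(0,π)}^2 = -600/7 + 777*π/2

u'(x) = -10*sin(2*x) - cos(x) - 25*cos(5*x).
Expand u² and (u')² and integrate term by term on (0, π), using: for integers n ≥ 1, ∫_0^π sin²(nx) dx = ∫_0^π cos²(nx) dx = π/2; for n ≠ n', ∫_0^π sin(nx)sin(n'x) dx = ∫_0^π cos(nx)cos(n'x) dx = 0; and by product-to-sum, ∫_0^π sin(nx)cos(n'x) dx = ½∫_0^π [sin((n+n')x) + sin((n−n')x)] dx, which is 0 when n+n' is even and 2n/(n²−n'²) when n+n' is odd (it need not vanish on (0, π)).
  u² squared terms: (-1)²·∫sin(x)² dx = 1·π/2 = π/2;  (-5)²·∫sin(5x)² dx = 25·π/2 = 25*π/2;  (5)²·∫cos(2x)² dx = 25·π/2 = 25*π/2.
  u² cross terms: 2·(-1)·(-5)·∫sin(x)·sin(5x) dx = 10·(0) = 0;  2·(-1)·(5)·∫sin(x)·cos(2x) dx = -10·(-2/3) = 20/3;  2·(-5)·(5)·∫sin(5x)·cos(2x) dx = -50·(10/21) = -500/21.
  So ∫_0^π u² dx = π/2 + 25*π/2 + 25*π/2 + 0 + 20/3 − 500/21 = -120/7 + 51*π/2.
  (u')² squared terms: (-1)²·∫cos(x)² dx = 1·π/2 = π/2;  (-25)²·∫cos(5x)² dx = 625·π/2 = 625*π/2;  (-10)²·∫sin(2x)² dx = 100·π/2 = 50*π.
  (u')² cross terms: 2·(-1)·(-25)·∫cos(x)·cos(5x) dx = 50·(0) = 0;  2·(-1)·(-10)·∫cos(x)·sin(2x) dx = 20·(4/3) = 80/3;  2·(-25)·(-10)·∫cos(5x)·sin(2x) dx = 500·(-4/21) = -2000/21.
  So ∫_0^π (u')² dx = π/2 + 625*π/2 + 50*π + 0 + 80/3 − 2000/21 = -480/7 + 363*π.
||u||_{H^1}^2 = (-120/7 + 51*π/2) + (-480/7 + 363*π) = -600/7 + 777*π/2.


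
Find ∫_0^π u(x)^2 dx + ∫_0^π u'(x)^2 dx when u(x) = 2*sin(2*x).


||u||_{H^1(0,π)}^2 = 10*π

u'(x) = 4*cos(2*x).
Expand u² and (u')² and integrate term by term on (0, π), using: for integers n ≥ 1, ∫_0^π sin²(nx) dx = ∫_0^π cos²(nx) dx = π/2; for n ≠ n', ∫_0^π sin(nx)sin(n'x) dx = ∫_0^π cos(nx)cos(n'x) dx = 0; and by product-to-sum, ∫_0^π sin(nx)cos(n'x) dx = ½∫_0^π [sin((n+n')x) + sin((n−n')x)] dx, which is 0 when n+n' is even and 2n/(n²−n'²) when n+n' is odd (it need not vanish on (0, π)).
  u² squared terms: (2)²·∫sin(2x)² dx = 4·π/2 = 2*π.
  So ∫_0^π u² dx = 2*π.
  (u')² squared terms: (4)²·∫cos(2x)² dx = 16·π/2 = 8*π.
  So ∫_0^π (u')² dx = 8*π.
||u||_{H^1}^2 = (2*π) + (8*π) = 10*π.


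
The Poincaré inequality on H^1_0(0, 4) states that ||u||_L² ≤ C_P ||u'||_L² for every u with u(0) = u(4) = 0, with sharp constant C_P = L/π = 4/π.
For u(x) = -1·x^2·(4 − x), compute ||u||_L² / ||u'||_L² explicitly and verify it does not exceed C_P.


||u||_L² / ||u'||_L² = 2*sqrt(14)/7 < C_P = 4/π.

u(x) = -1·x^2·(4 − x), so u'(x) = x*(3*x - 8).
u(x) = -1·x^2·(4 − x) vanishes at x = 0 and x = 4, so u ∈ H^1_0(0, 4). Differentiate via the product rule and integrate the resulting polynomials term by term.
  ∫_0^4 u² dx = ∫_0^4 (x^6 - 8*x^5 + 16*x^4) dx. Term by term:
    ∫_0^4 x^6 dx = 16384/7;  ∫_0^4 -8*x^5 dx = -16384/3;  ∫_0^4 16*x^4 dx = 16384/5.
  Sum: 16384/7 − 16384/3 + 16384/5 = 16384/105.
  ∫_0^4 (u')² dx = ∫_0^4 (9*x^4 - 48*x^3 + 64*x^2) dx. Term by term:
    ∫_0^4 9*x^4 dx = 9216/5;  ∫_0^4 -48*x^3 dx = -3072;  ∫_0^4 64*x^2 dx = 4096/3.
  Sum: 9216/5 − 3072 + 4096/3 = 2048/15.
∫_0^4 u² dx = 16384/105, so ||u||_L² = 128*sqrt(105)/105.
∫_0^4 (u')² dx = 2048/15, so ||u'||_L² = 32*sqrt(30)/15.
Ratio ||u||_L² / ||u'||_L² = 2*sqrt(14)/7.
Sharp Poincaré constant on H^1_0(0, 4) is C_P = L/π = 4/π, achieved by sin(π/4·x).
A polynomial bump cannot attain the sharp Poincaré constant (only the first sine eigenfunction does), so the ratio is strictly less than C_P, consistent with ||u||_L² ≤ C_P ||u'||_L².


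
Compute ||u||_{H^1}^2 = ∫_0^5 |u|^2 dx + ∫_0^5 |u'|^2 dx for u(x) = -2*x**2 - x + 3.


||u||_{H^1}^2 = 10225/3

The H^1 norm (squared) on an interval (0, L) is
  ||u||_{H^1}^2 = ∫_0^L u(x)^2 dx + ∫_0^L u'(x)^2 dx.
Compute u'(x) = -4*x - 1.
Then u(x)^2 = 4*x**4 + 4*x**3 - 11*x**2 - 6*x + 9 and u'(x)^2 = 16*x**2 + 8*x + 1.
Integrate each monomial from 0 to 5 using ∫_0^5 c·x^n dx = c·5^(n+1)/(n+1):
  ∫_0^5 u(x)^2 dx = ∫_0^5 (4*x^4 + 4*x^3 - 11*x^2 - 6*x + 9) dx. Term by term:
    ∫_0^5 4*x^4 dx = 2500;  ∫_0^5 4*x^3 dx = 625;  ∫_0^5 -11*x^2 dx = -1375/3;
    ∫_0^5 -6*x dx = -75;  ∫_0^5 9 dx = 45.
  Sum: 2500 + 625 − 1375/3 − 75 + 45 = 7910/3.
  ∫_0^5 u'(x)^2 dx = ∫_0^5 (16*x^2 + 8*x + 1) dx. Term by term:
    ∫_0^5 16*x^2 dx = 2000/3;  ∫_0^5 8*x dx = 100;  ∫_0^5 1 dx = 5.
  Sum: 2000/3 + 100 + 5 = 2315/3.
Adding: ||u||_{H^1}^2 = 7910/3 + 2315/3 = 10225/3.


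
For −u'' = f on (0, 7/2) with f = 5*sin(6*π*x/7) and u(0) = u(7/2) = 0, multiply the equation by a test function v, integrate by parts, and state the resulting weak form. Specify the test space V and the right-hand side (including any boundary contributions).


V = H^1_0(0, 7/2) (so v(0) = v(7/2) = 0); weak form: ∫_0^7/2 u'v' dx = ∫_0^7/2 (5*sin(6*π*x/7)) v dx for all v ∈ V.

Multiply both sides by a test function v and integrate from 0 to 7/2:
  ∫_0^7/2 −u''(x) v(x) dx = ∫_0^7/2 f(x) v(x) dx.
Integrate the LHS by parts once:
  ∫_0^7/2 −u'' v dx = −[u'(x) v(x)]_0^7/2 + ∫_0^7/2 u'(x) v'(x) dx.
Thus ∫_0^7/2 u'(x) v'(x) dx = ∫_0^7/2 f(x) v(x) dx + [u'(x) v(x)]_0^7/2.
Choose V so that boundary terms are either known or forced to vanish.
u is Dirichlet: u(0) = u(7/2) = 0. Let V = H^1_0(0, 7/2); then v(0) = v(7/2) = 0, and [u' v]_0^7/2 = 0.
Weak formulation: find u (satisfying any essential BC) such that ∫_0^7/2 u'(x) v'(x) dx = ∫_0^7/2 f v dx for all v ∈ V.
Substituting f(x) = 5*sin(6*π*x/7), the right-hand side is ∫_0^7/2 (5*sin(6*π*x/7)) v dx.


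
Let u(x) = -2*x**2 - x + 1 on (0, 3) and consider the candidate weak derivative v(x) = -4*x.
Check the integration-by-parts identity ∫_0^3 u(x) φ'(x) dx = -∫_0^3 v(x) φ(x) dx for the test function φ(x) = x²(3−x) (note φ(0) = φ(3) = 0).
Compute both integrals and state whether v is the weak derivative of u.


LHS = 1107/20, RHS = 243/5. No, v is not the weak derivative of u.

u(x) = -2*x**2 - x + 1, classical derivative u'(x) = -4*x - 1.
φ(x) = x²(3−x), so φ'(x) = 3*x*(2 - x).
Note φ(0) = φ(3) = 0, so the boundary term u·φ vanishes.
LHS = ∫_0^3 u(x) φ'(x) dx = ∫_0^3 (6*x^4 - 9*x^3 - 9*x^2 + 6*x) dx. Term by term:
  ∫_0^3 6*x^4 dx = 1458/5;  ∫_0^3 -9*x^3 dx = -729/4;  ∫_0^3 -9*x^2 dx = -81;
  ∫_0^3 6*x dx = 27.
Sum: 1458/5 − 729/4 − 81 + 27 = 1107/20.
So LHS = 1107/20.
∫_0^3 v(x) φ(x) dx = ∫_0^3 (4*x^4 - 12*x^3) dx. Term by term:
  ∫_0^3 4*x^4 dx = 972/5;  ∫_0^3 -12*x^3 dx = -243.
Sum: 972/5 − 243 = -243/5.
So RHS = -∫_0^3 v(x) φ(x) dx = 243/5.
LHS − RHS = 27/4 ≠ 0, so the identity fails.
(For a valid weak derivative the identity must hold for EVERY test function, in particular this one. The failure shows v is NOT the weak derivative of u.)
Correct weak derivative would be u'(x) = -4*x - 1.


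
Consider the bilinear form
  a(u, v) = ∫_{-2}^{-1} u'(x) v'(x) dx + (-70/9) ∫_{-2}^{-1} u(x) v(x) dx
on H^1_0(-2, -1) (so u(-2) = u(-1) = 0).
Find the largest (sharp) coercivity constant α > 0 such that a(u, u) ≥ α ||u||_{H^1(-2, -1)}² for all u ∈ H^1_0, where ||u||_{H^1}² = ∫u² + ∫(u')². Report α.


α = (-70/9 + π^2)/(1 + π^2)

Coercivity of a(·,·) on H^1_0(-2, -1) means a(u, u) ≥ α ||u||_{H^1}² for every u ∈ H^1_0.
The interval has length L = 1, and Poincaré/coercivity depend only on L. Here a(u, u) = ∫(u')² + (-70/9)·∫u².
Here c = -70/9 < 0 with |c| < (π/L)² = π^2, so coercivity still holds. The condition a(u,u) ≥ α||u||_{H^1}² reads (1−α)∫(u')² ≥ (α−c)∫u². Any admissible α is ≤ 1 (rapidly oscillating u have ∫u²/∫(u')² → 0), and α = 1 would force 0 ≥ (1−c)∫u², impossible since c < 1; so 1−α > 0. By the sharp Poincaré inequality on H^1_0 of an interval of length L, ∫(u')² ≥ (π/L)²∫u² with equality for the first sine mode sin(π(x−x₀)/L) (x₀ the left endpoint), so the inequality holds for all u iff (1−α)(π/L)² ≥ α − c, i.e. α ≤ ((π/L)² + c)/((π/L)² + 1) = (1 + c(L/π)²)/(1 + (L/π)²). (Direct route, valid since c ≤ 0: Poincaré gives c∫u² ≥ c(L/π)²∫(u')², so a(u,u) ≥ (1 + c(L/π)²)∫(u')², while ||u||_{H^1}² ≤ (1 + (L/π)²)∫(u')²; dividing yields the same α.) With (π/L)² = π^2 and c = -70/9, the largest admissible constant is α = ((π/L)² + c)/((π/L)² + 1).
Simplifying, α = (-70/9 + π^2)/(1 + π^2).


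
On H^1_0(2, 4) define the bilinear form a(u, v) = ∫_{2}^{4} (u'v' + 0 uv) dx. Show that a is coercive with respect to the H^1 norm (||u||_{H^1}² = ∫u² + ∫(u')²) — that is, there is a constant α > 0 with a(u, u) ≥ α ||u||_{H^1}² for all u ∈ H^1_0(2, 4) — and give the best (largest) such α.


α = π^2/(4 + π^2)

Coercivity of a(·,·) on H^1_0(2, 4) means a(u, u) ≥ α ||u||_{H^1}² for every u ∈ H^1_0.
The interval has length L = 2, and Poincaré/coercivity depend only on L. Here a(u, u) = ∫(u')² + (0)·∫u².
Here c = 0, so a(u,u) = ∫(u')² alone. The condition a(u,u) ≥ α||u||_{H^1}² reads (1−α)∫(u')² ≥ (α−c)∫u². Any admissible α is ≤ 1 (rapidly oscillating u have ∫u²/∫(u')² → 0), and α = 1 would force 0 ≥ (1−c)∫u², impossible since c < 1; so 1−α > 0. By the sharp Poincaré inequality on H^1_0 of an interval of length L, ∫(u')² ≥ (π/L)²∫u² with equality for the first sine mode sin(π(x−x₀)/L) (x₀ the left endpoint), so the inequality holds for all u iff (1−α)(π/L)² ≥ α − c, i.e. α ≤ ((π/L)² + c)/((π/L)² + 1) = (1 + c(L/π)²)/(1 + (L/π)²). (Direct route, valid since c ≤ 0: Poincaré gives c∫u² ≥ c(L/π)²∫(u')², so a(u,u) ≥ (1 + c(L/π)²)∫(u')², while ||u||_{H^1}² ≤ (1 + (L/π)²)∫(u')²; dividing yields the same α.) With (π/L)² = π^2/4 and c = 0, the largest admissible constant is α = ((π/L)² + c)/((π/L)² + 1).
Simplifying, α = π^2/(4 + π^2).


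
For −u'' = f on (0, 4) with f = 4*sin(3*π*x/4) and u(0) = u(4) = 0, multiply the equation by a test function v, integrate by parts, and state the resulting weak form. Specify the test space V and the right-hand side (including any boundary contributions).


V = H^1_0(0, 4) (so v(0) = v(4) = 0); weak form: ∫_0^4 u'v' dx = ∫_0^4 (4*sin(3*π*x/4)) v dx for all v ∈ V.

Multiply both sides by a test function v and integrate from 0 to 4:
  ∫_0^4 −u''(x) v(x) dx = ∫_0^4 f(x) v(x) dx.
Integrate the LHS by parts once:
  ∫_0^4 −u'' v dx = −[u'(x) v(x)]_0^4 + ∫_0^4 u'(x) v'(x) dx.
Thus ∫_0^4 u'(x) v'(x) dx = ∫_0^4 f(x) v(x) dx + [u'(x) v(x)]_0^4.
Choose V so that boundary terms are either known or forced to vanish.
u is Dirichlet: u(0) = u(4) = 0. Let V = H^1_0(0, 4); then v(0) = v(4) = 0, and [u' v]_0^4 = 0.
Weak formulation: find u (satisfying any essential BC) such that ∫_0^4 u'(x) v'(x) dx = ∫_0^4 f v dx for all v ∈ V.
Substituting f(x) = 4*sin(3*π*x/4), the right-hand side is ∫_0^4 (4*sin(3*π*x/4)) v dx.


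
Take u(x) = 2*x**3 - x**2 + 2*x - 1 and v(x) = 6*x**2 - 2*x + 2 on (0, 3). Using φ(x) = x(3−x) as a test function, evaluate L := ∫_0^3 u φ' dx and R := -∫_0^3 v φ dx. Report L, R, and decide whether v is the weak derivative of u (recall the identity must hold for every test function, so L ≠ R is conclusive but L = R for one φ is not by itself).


LHS = -342/5, RHS = -342/5. Yes, v = u' weakly.

u(x) = 2*x**3 - x**2 + 2*x - 1, classical derivative u'(x) = 6*x**2 - 2*x + 2.
φ(x) = x(3−x), so φ'(x) = 3 - 2*x.
Note φ(0) = φ(3) = 0, so the boundary term u·φ vanishes.
LHS = ∫_0^3 u(x) φ'(x) dx = ∫_0^3 (-4*x^4 + 8*x^3 - 7*x^2 + 8*x - 3) dx. Term by term:
  ∫_0^3 -4*x^4 dx = -972/5;  ∫_0^3 8*x^3 dx = 162;  ∫_0^3 -7*x^2 dx = -63;
  ∫_0^3 8*x dx = 36;  ∫_0^3 -3 dx = -9.
Sum: -972/5 + 162 − 63 + 36 − 9 = -342/5.
So LHS = -342/5.
∫_0^3 v(x) φ(x) dx = ∫_0^3 (-6*x^4 + 20*x^3 - 8*x^2 + 6*x) dx. Term by term:
  ∫_0^3 -6*x^4 dx = -1458/5;  ∫_0^3 20*x^3 dx = 405;  ∫_0^3 -8*x^2 dx = -72;
  ∫_0^3 6*x dx = 27.
Sum: -1458/5 + 405 − 72 + 27 = 342/5.
So RHS = -∫_0^3 v(x) φ(x) dx = -342/5.
LHS = RHS, so the identity holds for this test φ.
Moreover u is smooth here and v(x) = u'(x) = 6*x**2 - 2*x + 2 pointwise, so the identity holds for every test function. Hence v is the weak derivative of u.


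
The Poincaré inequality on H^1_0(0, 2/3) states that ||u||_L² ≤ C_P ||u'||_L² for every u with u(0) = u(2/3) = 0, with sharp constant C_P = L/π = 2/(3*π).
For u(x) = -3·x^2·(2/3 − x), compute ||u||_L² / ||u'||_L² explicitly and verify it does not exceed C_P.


||u||_L² / ||u'||_L² = sqrt(14)/21 < C_P = 2/(3*π).

u(x) = -3·x^2·(2/3 − x), so u'(x) = x*(9*x - 4).
u(x) = -3·x^2·(2/3 − x) vanishes at x = 0 and x = 2/3, so u ∈ H^1_0(0, 2/3). Differentiate via the product rule and integrate the resulting polynomials term by term.
  ∫_0^2/3 u² dx = ∫_0^2/3 (9*x^6 - 12*x^5 + 4*x^4) dx. Term by term:
    ∫_0^2/3 9*x^6 dx = 128/1701;  ∫_0^2/3 -12*x^5 dx = -128/729;  ∫_0^2/3 4*x^4 dx = 128/1215.
  Sum: 128/1701 − 128/729 + 128/1215 = 128/25515.
  ∫_0^2/3 (u')² dx = ∫_0^2/3 (81*x^4 - 72*x^3 + 16*x^2) dx. Term by term:
    ∫_0^2/3 81*x^4 dx = 32/15;  ∫_0^2/3 -72*x^3 dx = -32/9;  ∫_0^2/3 16*x^2 dx = 128/81.
  Sum: 32/15 − 32/9 + 128/81 = 64/405.
∫_0^2/3 u² dx = 128/25515, so ||u||_L² = 8*sqrt(70)/945.
∫_0^2/3 (u')² dx = 64/405, so ||u'||_L² = 8*sqrt(5)/45.
Ratio ||u||_L² / ||u'||_L² = sqrt(14)/21.
Sharp Poincaré constant on H^1_0(0, 2/3) is C_P = L/π = 2/(3*π), achieved by sin(3*π/2·x).
A polynomial bump cannot attain the sharp Poincaré constant (only the first sine eigenfunction does), so the ratio is strictly less than C_P, consistent with ||u||_L² ≤ C_P ||u'||_L².


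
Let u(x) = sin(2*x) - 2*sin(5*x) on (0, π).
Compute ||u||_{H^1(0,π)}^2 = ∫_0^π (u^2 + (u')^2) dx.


||u||_{H^1(0,π)}^2 = 109*π/2

u'(x) = 2*cos(2*x) - 10*cos(5*x).
Expand u² and (u')² and integrate term by term on (0, π), using: for integers n ≥ 1, ∫_0^π sin²(nx) dx = ∫_0^π cos²(nx) dx = π/2; for n ≠ n', ∫_0^π sin(nx)sin(n'x) dx = ∫_0^π cos(nx)cos(n'x) dx = 0; and by product-to-sum, ∫_0^π sin(nx)cos(n'x) dx = ½∫_0^π [sin((n+n')x) + sin((n−n')x)] dx, which is 0 when n+n' is even and 2n/(n²−n'²) when n+n' is odd (it need not vanish on (0, π)).
  u² squared terms: (-2)²·∫sin(5x)² dx = 4·π/2 = 2*π;  (1)²·∫sin(2x)² dx = 1·π/2 = π/2.
  u² cross terms: 2·(-2)·(1)·∫sin(5x)·sin(2x) dx = -4·(0) = 0.
  So ∫_0^π u² dx = 2*π + π/2 + 0 = 5*π/2.
  (u')² squared terms: (-10)²·∫cos(5x)² dx = 100·π/2 = 50*π;  (2)²·∫cos(2x)² dx = 4·π/2 = 2*π.
  (u')² cross terms: 2·(-10)·(2)·∫cos(5x)·cos(2x) dx = -40·(0) = 0.
  So ∫_0^π (u')² dx = 50*π + 2*π + 0 = 52*π.
||u||_{H^1}^2 = (5*π/2) + (52*π) = 109*π/2.


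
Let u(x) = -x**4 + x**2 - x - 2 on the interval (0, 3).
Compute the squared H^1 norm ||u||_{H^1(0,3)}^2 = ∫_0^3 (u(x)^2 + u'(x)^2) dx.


||u||_{H^1}^2 = 64149/10

The H^1 norm (squared) on an interval (0, L) is
  ||u||_{H^1}^2 = ∫_0^L u(x)^2 dx + ∫_0^L u'(x)^2 dx.
Compute u'(x) = -4*x**3 + 2*x - 1.
Then u(x)^2 = x**8 - 2*x**6 + 2*x**5 + 5*x**4 - 2*x**3 - 3*x**2 + 4*x + 4 and u'(x)^2 = 16*x**6 - 16*x**4 + 8*x**3 + 4*x**2 - 4*x + 1.
Integrate each monomial from 0 to 3 using ∫_0^3 c·x^n dx = c·3^(n+1)/(n+1):
  ∫_0^3 u(x)^2 dx = ∫_0^3 (x^8 - 2*x^6 + 2*x^5 + 5*x^4 - 2*x^3 - 3*x^2 + 4*x + 4) dx. Term by term:
    ∫_0^3 x^8 dx = 2187;  ∫_0^3 -2*x^6 dx = -4374/7;  ∫_0^3 2*x^5 dx = 243;
    ∫_0^3 5*x^4 dx = 243;  ∫_0^3 -2*x^3 dx = -81/2;  ∫_0^3 -3*x^2 dx = -27;
    ∫_0^3 4*x dx = 18;  ∫_0^3 4 dx = 12.
  Sum: 2187 − 4374/7 + 243 + 243 − 81/2 − 27 + 18 + 12 = 28149/14.
  ∫_0^3 u'(x)^2 dx = ∫_0^3 (16*x^6 - 16*x^4 + 8*x^3 + 4*x^2 - 4*x + 1) dx. Term by term:
    ∫_0^3 16*x^6 dx = 34992/7;  ∫_0^3 -16*x^4 dx = -3888/5;  ∫_0^3 8*x^3 dx = 162;
    ∫_0^3 4*x^2 dx = 36;  ∫_0^3 -4*x dx = -18;  ∫_0^3 1 dx = 3.
  Sum: 34992/7 − 3888/5 + 162 + 36 − 18 + 3 = 154149/35.
Adding: ||u||_{H^1}^2 = 28149/14 + 154149/35 = 64149/10.


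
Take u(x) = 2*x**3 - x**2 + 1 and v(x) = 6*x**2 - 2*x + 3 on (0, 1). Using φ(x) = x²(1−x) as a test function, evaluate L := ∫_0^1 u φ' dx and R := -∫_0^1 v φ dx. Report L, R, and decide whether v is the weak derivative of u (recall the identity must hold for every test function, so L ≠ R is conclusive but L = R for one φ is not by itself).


LHS = -1/10, RHS = -7/20. No, v is not the weak derivative of u.

u(x) = 2*x**3 - x**2 + 1, classical derivative u'(x) = 6*x**2 - 2*x.
φ(x) = x²(1−x), so φ'(x) = x*(2 - 3*x).
Note φ(0) = φ(1) = 0, so the boundary term u·φ vanishes.
LHS = ∫_0^1 u(x) φ'(x) dx = ∫_0^1 (-6*x^5 + 7*x^4 - 2*x^3 - 3*x^2 + 2*x) dx. Term by term:
  ∫_0^1 -6*x^5 dx = -1;  ∫_0^1 7*x^4 dx = 7/5;  ∫_0^1 -2*x^3 dx = -1/2;
  ∫_0^1 -3*x^2 dx = -1;  ∫_0^1 2*x dx = 1.
Sum: -1 + 7/5 − 1/2 − 1 + 1 = -1/10.
So LHS = -1/10.
∫_0^1 v(x) φ(x) dx = ∫_0^1 (-6*x^5 + 8*x^4 - 5*x^3 + 3*x^2) dx. Term by term:
  ∫_0^1 -6*x^5 dx = -1;  ∫_0^1 8*x^4 dx = 8/5;  ∫_0^1 -5*x^3 dx = -5/4;
  ∫_0^1 3*x^2 dx = 1.
Sum: -1 + 8/5 − 5/4 + 1 = 7/20.
So RHS = -∫_0^1 v(x) φ(x) dx = -7/20.
LHS − RHS = 1/4 ≠ 0, so the identity fails.
(For a valid weak derivative the identity must hold for EVERY test function, in particular this one. The failure shows v is NOT the weak derivative of u.)
Correct weak derivative would be u'(x) = 6*x**2 - 2*x.


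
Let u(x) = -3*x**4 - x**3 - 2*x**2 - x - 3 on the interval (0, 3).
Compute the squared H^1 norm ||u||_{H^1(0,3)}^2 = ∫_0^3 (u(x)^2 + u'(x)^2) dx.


||u||_{H^1}^2 = 12805791/140

The H^1 norm (squared) on an interval (0, L) is
  ||u||_{H^1}^2 = ∫_0^L u(x)^2 dx + ∫_0^L u'(x)^2 dx.
Compute u'(x) = -12*x**3 - 3*x**2 - 4*x - 1.
Then u(x)^2 = 9*x**8 + 6*x**7 + 13*x**6 + 10*x**5 + 24*x**4 + 10*x**3 + 13*x**2 + 6*x + 9 and u'(x)^2 = 144*x**6 + 72*x**5 + 105*x**4 + 48*x**3 + 22*x**2 + 8*x + 1.
Integrate each monomial from 0 to 3 using ∫_0^3 c·x^n dx = c·3^(n+1)/(n+1):
  ∫_0^3 u(x)^2 dx = ∫_0^3 (9*x^8 + 6*x^7 + 13*x^6 + 10*x^5 + 24*x^4 + 10*x^3 + 13*x^2 + 6*x + 9) dx. Term by term:
    ∫_0^3 9*x^8 dx = 19683;  ∫_0^3 6*x^7 dx = 19683/4;  ∫_0^3 13*x^6 dx = 28431/7;
    ∫_0^3 10*x^5 dx = 1215;  ∫_0^3 24*x^4 dx = 5832/5;  ∫_0^3 10*x^3 dx = 405/2;
    ∫_0^3 13*x^2 dx = 117;  ∫_0^3 6*x dx = 27;  ∫_0^3 9 dx = 27.
  Sum: 19683 + 19683/4 + 28431/7 + 1215 + 5832/5 + 405/2 + 117 + 27 + 27 = 4398831/140.
  ∫_0^3 u'(x)^2 dx = ∫_0^3 (144*x^6 + 72*x^5 + 105*x^4 + 48*x^3 + 22*x^2 + 8*x + 1) dx. Term by term:
    ∫_0^3 144*x^6 dx = 314928/7;  ∫_0^3 72*x^5 dx = 8748;  ∫_0^3 105*x^4 dx = 5103;
    ∫_0^3 48*x^3 dx = 972;  ∫_0^3 22*x^2 dx = 198;  ∫_0^3 8*x dx = 36;
    ∫_0^3 1 dx = 3.
  Sum: 314928/7 + 8748 + 5103 + 972 + 198 + 36 + 3 = 420348/7.
Adding: ||u||_{H^1}^2 = 4398831/140 + 420348/7 = 12805791/140.


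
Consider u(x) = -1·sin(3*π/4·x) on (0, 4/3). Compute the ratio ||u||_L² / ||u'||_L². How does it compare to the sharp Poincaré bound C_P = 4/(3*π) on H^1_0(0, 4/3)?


||u||_L² / ||u'||_L² = 4/(3*π) = C_P.

u(x) = -1·sin(3*π/4·x), so u'(x) = -3*π*cos(3*π*x/4)/4.
Writing u(x) = A·sin(kπx/L) with A = -1 and k = 1, use ∫_0^L sin²(kπx/L) dx = L/2 and ∫_0^L cos²(kπx/L) dx = L/2.
u² = 1·sin²(3*π/4·x) and (u')² = 9*π^2/16·cos²(3*π/4·x), and each of sin², cos² integrates to L/2 = 2/3 over (0, 4/3).
∫_0^4/3 u² dx = 2/3, so ||u||_L² = sqrt(6)/3.
∫_0^4/3 (u')² dx = 3*π^2/8, so ||u'||_L² = sqrt(6)*π/4.
Ratio ||u||_L² / ||u'||_L² = 4/(3*π).
Sharp Poincaré constant on H^1_0(0, 4/3) is C_P = L/π = 4/(3*π), achieved by sin(3*π/4·x).
This is the k = 1 eigenfunction (up to amplitude), so the ratio equals the sharp Poincaré constant exactly.


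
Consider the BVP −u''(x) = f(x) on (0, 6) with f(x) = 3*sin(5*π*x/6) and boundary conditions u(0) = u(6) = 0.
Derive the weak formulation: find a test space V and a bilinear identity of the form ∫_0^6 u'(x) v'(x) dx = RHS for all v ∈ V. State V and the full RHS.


V = H^1_0(0, 6) (so v(0) = v(6) = 0); weak form: ∫_0^6 u'v' dx = ∫_0^6 (3*sin(5*π*x/6)) v dx for all v ∈ V.

Multiply both sides by a test function v and integrate from 0 to 6:
  ∫_0^6 −u''(x) v(x) dx = ∫_0^6 f(x) v(x) dx.
Integrate the LHS by parts once:
  ∫_0^6 −u'' v dx = −[u'(x) v(x)]_0^6 + ∫_0^6 u'(x) v'(x) dx.
Thus ∫_0^6 u'(x) v'(x) dx = ∫_0^6 f(x) v(x) dx + [u'(x) v(x)]_0^6.
Choose V so that boundary terms are either known or forced to vanish.
u is Dirichlet: u(0) = u(6) = 0. Let V = H^1_0(0, 6); then v(0) = v(6) = 0, and [u' v]_0^6 = 0.
Weak formulation: find u (satisfying any essential BC) such that ∫_0^6 u'(x) v'(x) dx = ∫_0^6 f v dx for all v ∈ V.
Substituting f(x) = 3*sin(5*π*x/6), the right-hand side is ∫_0^6 (3*sin(5*π*x/6)) v dx.


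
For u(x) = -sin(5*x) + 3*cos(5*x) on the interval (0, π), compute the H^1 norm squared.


||u||_{H^1(0,π)}^2 = 130*π

u'(x) = -15*sin(5*x) - 5*cos(5*x).
Expand u² and (u')² and integrate term by term on (0, π), using: for integers n ≥ 1, ∫_0^π sin²(nx) dx = ∫_0^π cos²(nx) dx = π/2; for n ≠ n', ∫_0^π sin(nx)sin(n'x) dx = ∫_0^π cos(nx)cos(n'x) dx = 0; and by product-to-sum, ∫_0^π sin(nx)cos(n'x) dx = ½∫_0^π [sin((n+n')x) + sin((n−n')x)] dx, which is 0 when n+n' is even and 2n/(n²−n'²) when n+n' is odd (it need not vanish on (0, π)).
  u² squared terms: (-1)²·∫sin(5x)² dx = 1·π/2 = π/2;  (3)²·∫cos(5x)² dx = 9·π/2 = 9*π/2.
  u² cross terms: 2·(-1)·(3)·∫sin(5x)·cos(5x) dx = -6·(0) = 0.
  So ∫_0^π u² dx = π/2 + 9*π/2 + 0 = 5*π.
  (u')² squared terms: (-15)²·∫sin(5x)² dx = 225·π/2 = 225*π/2;  (-5)²·∫cos(5x)² dx = 25·π/2 = 25*π/2.
  (u')² cross terms: 2·(-15)·(-5)·∫sin(5x)·cos(5x) dx = 150·(0) = 0.
  So ∫_0^π (u')² dx = 225*π/2 + 25*π/2 + 0 = 125*π.
||u||_{H^1}^2 = (5*π) + (125*π) = 130*π.


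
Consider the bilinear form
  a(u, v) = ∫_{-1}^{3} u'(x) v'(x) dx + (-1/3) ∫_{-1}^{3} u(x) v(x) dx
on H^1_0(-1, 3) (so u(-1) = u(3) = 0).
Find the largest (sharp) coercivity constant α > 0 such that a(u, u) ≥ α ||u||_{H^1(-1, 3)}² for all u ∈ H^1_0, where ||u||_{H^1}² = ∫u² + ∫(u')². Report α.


α = (-16/3 + π^2)/(π^2 + 16)

Coercivity of a(·,·) on H^1_0(-1, 3) means a(u, u) ≥ α ||u||_{H^1}² for every u ∈ H^1_0.
The interval has length L = 4, and Poincaré/coercivity depend only on L. Here a(u, u) = ∫(u')² + (-1/3)·∫u².
Here c = -1/3 < 0 with |c| < (π/L)² = π^2/16, so coercivity still holds. The condition a(u,u) ≥ α||u||_{H^1}² reads (1−α)∫(u')² ≥ (α−c)∫u². Any admissible α is ≤ 1 (rapidly oscillating u have ∫u²/∫(u')² → 0), and α = 1 would force 0 ≥ (1−c)∫u², impossible since c < 1; so 1−α > 0. By the sharp Poincaré inequality on H^1_0 of an interval of length L, ∫(u')² ≥ (π/L)²∫u² with equality for the first sine mode sin(π(x−x₀)/L) (x₀ the left endpoint), so the inequality holds for all u iff (1−α)(π/L)² ≥ α − c, i.e. α ≤ ((π/L)² + c)/((π/L)² + 1) = (1 + c(L/π)²)/(1 + (L/π)²). (Direct route, valid since c ≤ 0: Poincaré gives c∫u² ≥ c(L/π)²∫(u')², so a(u,u) ≥ (1 + c(L/π)²)∫(u')², while ||u||_{H^1}² ≤ (1 + (L/π)²)∫(u')²; dividing yields the same α.) With (π/L)² = π^2/16 and c = -1/3, the largest admissible constant is α = ((π/L)² + c)/((π/L)² + 1).
Simplifying, α = (-16/3 + π^2)/(π^2 + 16).


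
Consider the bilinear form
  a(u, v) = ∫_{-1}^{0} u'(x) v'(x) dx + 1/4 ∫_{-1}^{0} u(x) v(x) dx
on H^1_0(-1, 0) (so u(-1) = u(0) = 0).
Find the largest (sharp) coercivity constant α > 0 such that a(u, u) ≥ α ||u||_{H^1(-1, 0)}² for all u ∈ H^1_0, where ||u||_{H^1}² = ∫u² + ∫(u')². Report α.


α = (1/4 + π^2)/(1 + π^2)

Coercivity of a(·,·) on H^1_0(-1, 0) means a(u, u) ≥ α ||u||_{H^1}² for every u ∈ H^1_0.
The interval has length L = 1, and Poincaré/coercivity depend only on L. Here a(u, u) = ∫(u')² + (1/4)·∫u².
Here 0 < c = 1/4 < 1. The condition a(u,u) ≥ α||u||_{H^1}² reads (1−α)∫(u')² ≥ (α−c)∫u². Any admissible α is ≤ 1 (rapidly oscillating u have ∫u²/∫(u')² → 0), and α = 1 would force 0 ≥ (1−c)∫u², impossible since c < 1; so 1−α > 0. By the sharp Poincaré inequality on H^1_0 of an interval of length L, ∫(u')² ≥ (π/L)²∫u² with equality for the first sine mode sin(π(x−x₀)/L) (x₀ the left endpoint), so the inequality holds for all u iff (1−α)(π/L)² ≥ α − c, i.e. α ≤ ((π/L)² + c)/((π/L)² + 1) = (1 + c(L/π)²)/(1 + (L/π)²). With (π/L)² = π^2 and c = 1/4, the largest admissible constant is α = ((π/L)² + c)/((π/L)² + 1).
Simplifying, α = (1/4 + π^2)/(1 + π^2).


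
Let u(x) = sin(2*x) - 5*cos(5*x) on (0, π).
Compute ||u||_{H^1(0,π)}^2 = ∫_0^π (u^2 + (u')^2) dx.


||u||_{H^1(0,π)}^2 = 1040/21 + 655*π/2

u'(x) = 25*sin(5*x) + 2*cos(2*x).
Expand u² and (u')² and integrate term by term on (0, π), using: for integers n ≥ 1, ∫_0^π sin²(nx) dx = ∫_0^π cos²(nx) dx = π/2; for n ≠ n', ∫_0^π sin(nx)sin(n'x) dx = ∫_0^π cos(nx)cos(n'x) dx = 0; and by product-to-sum, ∫_0^π sin(nx)cos(n'x) dx = ½∫_0^π [sin((n+n')x) + sin((n−n')x)] dx, which is 0 when n+n' is even and 2n/(n²−n'²) when n+n' is odd (it need not vanish on (0, π)).
  u² squared terms: (-5)²·∫cos(5x)² dx = 25·π/2 = 25*π/2;  (1)²·∫sin(2x)² dx = 1·π/2 = π/2.
  u² cross terms: 2·(-5)·(1)·∫cos(5x)·sin(2x) dx = -10·(-4/21) = 40/21.
  So ∫_0^π u² dx = 25*π/2 + π/2 + 40/21 = 40/21 + 13*π.
  (u')² squared terms: (2)²·∫cos(2x)² dx = 4·π/2 = 2*π;  (25)²·∫sin(5x)² dx = 625·π/2 = 625*π/2.
  (u')² cross terms: 2·(2)·(25)·∫cos(2x)·sin(5x) dx = 100·(10/21) = 1000/21.
  So ∫_0^π (u')² dx = 2*π + 625*π/2 + 1000/21 = 1000/21 + 629*π/2.
||u||_{H^1}^2 = (40/21 + 13*π) + (1000/21 + 629*π/2) = 1040/21 + 655*π/2.


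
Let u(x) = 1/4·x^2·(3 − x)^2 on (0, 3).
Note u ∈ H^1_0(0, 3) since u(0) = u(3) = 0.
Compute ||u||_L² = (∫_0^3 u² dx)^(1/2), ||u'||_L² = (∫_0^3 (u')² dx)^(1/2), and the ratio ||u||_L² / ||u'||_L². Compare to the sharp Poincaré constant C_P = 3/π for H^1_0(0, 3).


||u||_L² / ||u'||_L² = sqrt(3)/2 < C_P = 3/π.

u(x) = 1/4·x^2·(3 − x)^2, so u'(x) = x*(x - 3)*(2*x - 3)/2.
u(x) = 1/4·x^2·(3 − x)^2 vanishes at x = 0 and x = 3, so u ∈ H^1_0(0, 3). Differentiate via the product rule and integrate the resulting polynomials term by term.
  ∫_0^3 u² dx = ∫_0^3 (x^8/16 - 3*x^7/4 + 27*x^6/8 - 27*x^5/4 + 81*x^4/16) dx. Term by term:
    ∫_0^3 x^8/16 dx = 2187/16;  ∫_0^3 -3*x^7/4 dx = -19683/32;  ∫_0^3 27*x^6/8 dx = 59049/56;
    ∫_0^3 -27*x^5/4 dx = -6561/8;  ∫_0^3 81*x^4/16 dx = 19683/80.
  Sum: 2187/16 − 19683/32 + 59049/56 − 6561/8 + 19683/80 = 2187/1120.
  ∫_0^3 (u')² dx = ∫_0^3 (x^6 - 9*x^5 + 117*x^4/4 - 81*x^3/2 + 81*x^2/4) dx. Term by term:
    ∫_0^3 x^6 dx = 2187/7;  ∫_0^3 -9*x^5 dx = -2187/2;  ∫_0^3 117*x^4/4 dx = 28431/20;
    ∫_0^3 -81*x^3/2 dx = -6561/8;  ∫_0^3 81*x^2/4 dx = 729/4.
  Sum: 2187/7 − 2187/2 + 28431/20 − 6561/8 + 729/4 = 729/280.
∫_0^3 u² dx = 2187/1120, so ||u||_L² = 27*sqrt(210)/280.
∫_0^3 (u')² dx = 729/280, so ||u'||_L² = 27*sqrt(70)/140.
Ratio ||u||_L² / ||u'||_L² = sqrt(3)/2.
Sharp Poincaré constant on H^1_0(0, 3) is C_P = L/π = 3/π, achieved by sin(π/3·x).
A polynomial bump cannot attain the sharp Poincaré constant (only the first sine eigenfunction does), so the ratio is strictly less than C_P, consistent with ||u||_L² ≤ C_P ||u'||_L².


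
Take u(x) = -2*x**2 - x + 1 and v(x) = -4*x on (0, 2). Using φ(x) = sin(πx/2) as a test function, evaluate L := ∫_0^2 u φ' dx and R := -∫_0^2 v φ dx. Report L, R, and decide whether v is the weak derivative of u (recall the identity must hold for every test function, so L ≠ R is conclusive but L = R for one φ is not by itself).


LHS = 20/π, RHS = 16/π. No, v is not the weak derivative of u.

u(x) = -2*x**2 - x + 1, classical derivative u'(x) = -4*x - 1.
φ(x) = sin(πx/2), so φ'(x) = π*cos(π*x/2)/2.
Note φ(0) = φ(2) = 0, so the boundary term u·φ vanishes.
LHS = ∫_0^2 u(x) φ'(x) dx = ∫_0^2 (-π*x^2*cos(π*x/2) - π*x*cos(π*x/2)/2 + π*cos(π*x/2)/2) dx. Term by term:
  ∫_0^2 π*cos(π*x/2)/2 dx = 0;  ∫_0^2 -π*x^2*cos(π*x/2) dx = 16/π;  ∫_0^2 -π*x*cos(π*x/2)/2 dx = 4/π.
Sum: 0 + 16/π + 4/π = 20/π.
So LHS = 20/π.
∫_0^2 v(x) φ(x) dx = ∫_0^2 (-4*x*sin(π*x/2)) dx. Term by term:
  ∫_0^2 -4*x*sin(π*x/2) dx = -16/π.
So RHS = -∫_0^2 v(x) φ(x) dx = 16/π.
LHS − RHS = 4/π ≠ 0, so the identity fails.
(For a valid weak derivative the identity must hold for EVERY test function, in particular this one. The failure shows v is NOT the weak derivative of u.)
Correct weak derivative would be u'(x) = -4*x - 1.


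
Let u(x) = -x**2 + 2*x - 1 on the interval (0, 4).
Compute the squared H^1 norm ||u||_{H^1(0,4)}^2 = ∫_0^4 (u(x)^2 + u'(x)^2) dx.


||u||_{H^1}^2 = 1292/15

The H^1 norm (squared) on an interval (0, L) is
  ||u||_{H^1}^2 = ∫_0^L u(x)^2 dx + ∫_0^L u'(x)^2 dx.
Compute u'(x) = 2 - 2*x.
Then u(x)^2 = x**4 - 4*x**3 + 6*x**2 - 4*x + 1 and u'(x)^2 = 4*x**2 - 8*x + 4.
Integrate each monomial from 0 to 4 using ∫_0^4 c·x^n dx = c·4^(n+1)/(n+1):
  ∫_0^4 u(x)^2 dx = ∫_0^4 (x^4 - 4*x^3 + 6*x^2 - 4*x + 1) dx. Term by term:
    ∫_0^4 x^4 dx = 1024/5;  ∫_0^4 -4*x^3 dx = -256;  ∫_0^4 6*x^2 dx = 128;
    ∫_0^4 -4*x dx = -32;  ∫_0^4 1 dx = 4.
  Sum: 1024/5 − 256 + 128 − 32 + 4 = 244/5.
  ∫_0^4 u'(x)^2 dx = ∫_0^4 (4*x^2 - 8*x + 4) dx. Term by term:
    ∫_0^4 4*x^2 dx = 256/3;  ∫_0^4 -8*x dx = -64;  ∫_0^4 4 dx = 16.
  Sum: 256/3 − 64 + 16 = 112/3.
Adding: ||u||_{H^1}^2 = 244/5 + 112/3 = 1292/15.


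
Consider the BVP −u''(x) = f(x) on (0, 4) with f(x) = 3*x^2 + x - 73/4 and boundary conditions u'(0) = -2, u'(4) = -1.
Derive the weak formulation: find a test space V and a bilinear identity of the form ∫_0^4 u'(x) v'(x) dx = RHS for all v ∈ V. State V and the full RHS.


V = H^1(0, 4) (v unrestricted at boundary; u is determined up to an additive constant); weak form: ∫_0^4 u'v' dx = ∫_0^4 (3*x^2 + x - 73/4) v dx − v(4) + 2·v(0) for all v ∈ V.

Multiply both sides by a test function v and integrate from 0 to 4:
  ∫_0^4 −u''(x) v(x) dx = ∫_0^4 f(x) v(x) dx.
Integrate the LHS by parts once:
  ∫_0^4 −u'' v dx = −[u'(x) v(x)]_0^4 + ∫_0^4 u'(x) v'(x) dx.
Thus ∫_0^4 u'(x) v'(x) dx = ∫_0^4 f(x) v(x) dx + [u'(x) v(x)]_0^4.
Choose V so that boundary terms are either known or forced to vanish.
u has inhomogeneous Neumann u'(0) = -2, u'(4) = -1. [u' v]_0^4 = (-1)·v(4) − (-2)·v(0) = − v(4) + 2·v(0). Take V = H^1(0, 4); boundary term becomes part of RHS.
Weak formulation: find u (satisfying any essential BC) such that ∫_0^4 u'(x) v'(x) dx = ∫_0^4 f v dx − v(4) + 2·v(0) for all v ∈ V (Neumann data are natural BCs: they enter the RHS as boundary terms).
Substituting f(x) = 3*x^2 + x - 73/4, the right-hand side is ∫_0^4 (3*x^2 + x - 73/4) v dx − v(4) + 2·v(0).
Compatibility check (pure Neumann): taking v ≡ 1 ∈ V gives 0 = ∫_0^4 f dx + (-1) − (-2), i.e. ∫_0^4 f dx must equal u'(0) − u'(4) = -1. Indeed ∫_0^4 (3*x^2 + x - 73/4) dx = -1, so the data are compatible. The solution is then unique only up to an additive constant (fix it e.g. by requiring ∫_0^4 u dx = 0).


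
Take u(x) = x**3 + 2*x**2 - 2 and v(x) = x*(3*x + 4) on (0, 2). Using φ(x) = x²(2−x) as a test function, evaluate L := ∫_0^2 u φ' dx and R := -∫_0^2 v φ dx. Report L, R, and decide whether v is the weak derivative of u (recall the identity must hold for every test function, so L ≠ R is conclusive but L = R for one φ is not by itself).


LHS = -64/5, RHS = -64/5. Yes, v = u' weakly.

u(x) = x**3 + 2*x**2 - 2, classical derivative u'(x) = 3*x**2 + 4*x.
φ(x) = x²(2−x), so φ'(x) = x*(4 - 3*x).
Note φ(0) = φ(2) = 0, so the boundary term u·φ vanishes.
LHS = ∫_0^2 u(x) φ'(x) dx = ∫_0^2 (-3*x^5 - 2*x^4 + 8*x^3 + 6*x^2 - 8*x) dx. Term by term:
  ∫_0^2 -3*x^5 dx = -32;  ∫_0^2 -2*x^4 dx = -64/5;  ∫_0^2 8*x^3 dx = 32;
  ∫_0^2 6*x^2 dx = 16;  ∫_0^2 -8*x dx = -16.
Sum: -32 − 64/5 + 32 + 16 − 16 = -64/5.
So LHS = -64/5.
∫_0^2 v(x) φ(x) dx = ∫_0^2 (-3*x^5 + 2*x^4 + 8*x^3) dx. Term by term:
  ∫_0^2 -3*x^5 dx = -32;  ∫_0^2 2*x^4 dx = 64/5;  ∫_0^2 8*x^3 dx = 32.
Sum: -32 + 64/5 + 32 = 64/5.
So RHS = -∫_0^2 v(x) φ(x) dx = -64/5.
LHS = RHS, so the identity holds for this test φ.
Moreover u is smooth here and v(x) = u'(x) = 3*x**2 + 4*x pointwise, so the identity holds for every test function. Hence v is the weak derivative of u.


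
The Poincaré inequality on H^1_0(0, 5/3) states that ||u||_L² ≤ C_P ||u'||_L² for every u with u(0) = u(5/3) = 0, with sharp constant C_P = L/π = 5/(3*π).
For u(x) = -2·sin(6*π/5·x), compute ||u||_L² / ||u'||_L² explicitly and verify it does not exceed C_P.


||u||_L² / ||u'||_L² = 5/(6*π) < C_P = 5/(3*π).

u(x) = -2·sin(6*π/5·x), so u'(x) = -12*π*cos(6*π*x/5)/5.
Writing u(x) = A·sin(kπx/L) with A = -2 and k = 2, use ∫_0^L sin²(kπx/L) dx = L/2 and ∫_0^L cos²(kπx/L) dx = L/2.
u² = 4·sin²(6*π/5·x) and (u')² = 144*π^2/25·cos²(6*π/5·x), and each of sin², cos² integrates to L/2 = 5/6 over (0, 5/3).
∫_0^5/3 u² dx = 10/3, so ||u||_L² = sqrt(30)/3.
∫_0^5/3 (u')² dx = 24*π^2/5, so ||u'||_L² = 2*sqrt(30)*π/5.
Ratio ||u||_L² / ||u'||_L² = 5/(6*π).
Sharp Poincaré constant on H^1_0(0, 5/3) is C_P = L/π = 5/(3*π), achieved by sin(3*π/5·x).
This is the k = 2 harmonic; the ratio L/(kπ) is strictly less than C_P = L/π, consistent with the sharp inequality ||u||_L² ≤ C_P ||u'||_L².


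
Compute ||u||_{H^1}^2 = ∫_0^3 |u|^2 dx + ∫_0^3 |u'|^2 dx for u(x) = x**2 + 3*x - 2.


||u||_{H^1}^2 = 2901/10

The H^1 norm (squared) on an interval (0, L) is
  ||u||_{H^1}^2 = ∫_0^L u(x)^2 dx + ∫_0^L u'(x)^2 dx.
Compute u'(x) = 2*x + 3.
Then u(x)^2 = x**4 + 6*x**3 + 5*x**2 - 12*x + 4 and u'(x)^2 = 4*x**2 + 12*x + 9.
Integrate each monomial from 0 to 3 using ∫_0^3 c·x^n dx = c·3^(n+1)/(n+1):
  ∫_0^3 u(x)^2 dx = ∫_0^3 (x^4 + 6*x^3 + 5*x^2 - 12*x + 4) dx. Term by term:
    ∫_0^3 x^4 dx = 243/5;  ∫_0^3 6*x^3 dx = 243/2;  ∫_0^3 5*x^2 dx = 45;
    ∫_0^3 -12*x dx = -54;  ∫_0^3 4 dx = 12.
  Sum: 243/5 + 243/2 + 45 − 54 + 12 = 1731/10.
  ∫_0^3 u'(x)^2 dx = ∫_0^3 (4*x^2 + 12*x + 9) dx. Term by term:
    ∫_0^3 4*x^2 dx = 36;  ∫_0^3 12*x dx = 54;  ∫_0^3 9 dx = 27.
  Sum: 36 + 54 + 27 = 117.
Adding: ||u||_{H^1}^2 = 1731/10 + 117 = 2901/10.
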